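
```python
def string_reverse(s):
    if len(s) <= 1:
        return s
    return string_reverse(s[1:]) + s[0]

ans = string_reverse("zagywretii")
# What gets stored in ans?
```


string_reverse("zagywretii")
= string_reverse("agywretii") + "z"
= string_reverse("gywretii") + "a" + "z"
= string_reverse("ywretii") + "g" + "a" + "z"
= string_reverse("wretii") + "y" + "g" + "a" + "z"
= string_reverse("retii") + "w" + "y" + "g" + "a" + "z"
= string_reverse("etii") + "r" + "w" + "y" + "g" + "a" + "z"
= string_reverse("tii") + "e" + "r" + "w" + "y" + "g" + "a" + "z"
= string_reverse("ii") + "t" + "e" + "r" + "w" + "y" + "g" + "a" + "z"
= string_reverse("i") + "i" + "t" + "e" + "r" + "w" + "y" + "g" + "a" + "z"
= "i" + "i" + "t" + "e" + "r" + "w" + "y" + "g" + "a" + "z"
= "iiterwygaz"


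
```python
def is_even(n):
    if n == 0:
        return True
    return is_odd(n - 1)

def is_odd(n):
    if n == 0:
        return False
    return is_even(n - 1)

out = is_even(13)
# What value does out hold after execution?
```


is_even(13)
= is_odd(12)
= is_even(11)
= is_odd(10)
= is_even(9)
= is_odd(8)
= is_even(7)
= is_odd(6)
= is_even(5)
= is_odd(4)
= is_even(3)
= is_odd(2)
= is_even(1)
= is_odd(0)
n == 0: return False
= False


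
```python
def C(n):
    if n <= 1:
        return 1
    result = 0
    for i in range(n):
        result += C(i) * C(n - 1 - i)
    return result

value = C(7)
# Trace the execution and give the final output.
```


C(7)
= sum of C(i) * C(7-1-i) for i in 0..6
First compute sub-values bottom-up:
  C(0) = 1, C(1) = 1
  C(2) = 1*1 + 1*1 = 2
  C(3) = 1*2 + 1*1 + 2*1 = 5
  C(4) = 1*5 + 1*2 + 2*1 + 5*1 = 14
  C(5) = 1*14 + 1*5 + 2*2 + 5*1 + 14*1 = 42
  C(6) = 1*42 + 1*14 + 2*5 + 5*2 + 14*1 + 42*1 = 132
Now C(7):
  C(0)*C(6) = 1*132 = 132
  C(1)*C(5) = 1*42 = 42
  C(2)*C(4) = 2*14 = 28
  C(3)*C(3) = 5*5 = 25
  C(4)*C(2) = 14*2 = 28
  C(5)*C(1) = 42*1 = 42
  C(6)*C(0) = 132*1 = 132
= 132 + 42 + 28 + 25 + 28 + 42 + 132
= 429


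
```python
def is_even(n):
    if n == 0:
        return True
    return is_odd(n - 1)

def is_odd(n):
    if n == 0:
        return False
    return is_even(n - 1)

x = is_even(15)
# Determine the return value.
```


is_even(15)
= is_odd(14)
= is_even(13)
= is_odd(12)
= is_even(11)
= is_odd(10)
= is_even(9)
= is_odd(8)
= is_even(7)
= is_odd(6)
= is_even(5)
= is_odd(4)
= is_even(3)
= is_odd(2)
= is_even(1)
= is_odd(0)
n == 0: return False
= False


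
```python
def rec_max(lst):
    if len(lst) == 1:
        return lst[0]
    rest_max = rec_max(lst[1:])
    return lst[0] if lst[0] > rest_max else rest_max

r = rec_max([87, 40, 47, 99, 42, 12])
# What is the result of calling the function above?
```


rec_max([87, 40, 47, 99, 42, 12])
= compare 87 with rec_max([40, 47, 99, 42, 12])
= compare 40 with rec_max([47, 99, 42, 12])
= compare 47 with rec_max([99, 42, 12])
= compare 99 with rec_max([42, 12])
= compare 42 with rec_max([12])
Base: rec_max([12]) = 12
compare 42 with 12: max = 42
compare 99 with 42: max = 99
compare 47 with 99: max = 99
compare 40 with 99: max = 99
compare 87 with 99: max = 99
= 99


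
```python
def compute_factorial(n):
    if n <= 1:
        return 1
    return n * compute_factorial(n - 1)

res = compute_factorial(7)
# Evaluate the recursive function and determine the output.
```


compute_factorial(7)
= 7 * compute_factorial(6)
= 7 * 6 * compute_factorial(5)
= 7 * 6 * 5 * compute_factorial(4)
= 7 * 6 * 5 * 4 * compute_factorial(3)
= 7 * 6 * 5 * 4 * 3 * compute_factorial(2)
= 7 * 6 * 5 * 4 * 3 * 2 * compute_factorial(1)
= 7 * 6 * 5 * 4 * 3 * 2 * 1
= 5040


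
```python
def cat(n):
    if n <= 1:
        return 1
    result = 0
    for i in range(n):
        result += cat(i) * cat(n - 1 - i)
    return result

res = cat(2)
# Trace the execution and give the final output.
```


cat(2)
= sum of cat(i) * cat(2-1-i) for i in 0..1
  cat(0)*cat(1) = 1*1 = 1
  cat(1)*cat(0) = 1*1 = 1
= 1 + 1
= 2


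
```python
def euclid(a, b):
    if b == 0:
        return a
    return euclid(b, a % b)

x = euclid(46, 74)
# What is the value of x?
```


euclid(46, 74)
= euclid(74, 46 % 74) = euclid(74, 46)
= euclid(46, 74 % 46) = euclid(46, 28)
= euclid(28, 46 % 28) = euclid(28, 18)
= euclid(18, 28 % 18) = euclid(18, 10)
= euclid(10, 18 % 10) = euclid(10, 8)
= euclid(8, 10 % 8) = euclid(8, 2)
= euclid(2, 8 % 2) = euclid(2, 0)
b == 0, return a = 2


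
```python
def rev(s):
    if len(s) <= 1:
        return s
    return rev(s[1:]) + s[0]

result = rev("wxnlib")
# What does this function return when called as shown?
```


rev("wxnlib")
= rev("xnlib") + "w"
= rev("nlib") + "x" + "w"
= rev("lib") + "n" + "x" + "w"
= rev("ib") + "l" + "n" + "x" + "w"
= rev("b") + "i" + "l" + "n" + "x" + "w"
= "b" + "i" + "l" + "n" + "x" + "w"
= "bilnxw"


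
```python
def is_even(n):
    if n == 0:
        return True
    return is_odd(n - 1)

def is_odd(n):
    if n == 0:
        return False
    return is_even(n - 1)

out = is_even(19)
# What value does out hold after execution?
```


is_even(19)
= is_odd(18)
= is_even(17)
= is_odd(16)
= is_even(15)
= is_odd(14)
= is_even(13)
= is_odd(12)
= is_even(11)
= is_odd(10)
= is_even(9)
= is_odd(8)
= is_even(7)
= is_odd(6)
= is_even(5)
= is_odd(4)
= is_even(3)
= is_odd(2)
= is_even(1)
= is_odd(0)
n == 0: return False
= False


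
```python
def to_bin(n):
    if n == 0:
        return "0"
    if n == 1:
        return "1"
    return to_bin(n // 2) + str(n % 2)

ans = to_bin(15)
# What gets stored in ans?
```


to_bin(15)
= to_bin(7) + "1"
= to_bin(3) + "1" + "1"
= to_bin(1) + "1" + "1" + "1"
= "1" + "1" + "1" + "1"
= "1111"


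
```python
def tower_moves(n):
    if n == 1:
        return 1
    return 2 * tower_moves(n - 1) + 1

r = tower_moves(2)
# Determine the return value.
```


tower_moves(2)
= 2 * tower_moves(1) + 1
Now compute bottom-up:
tower_moves(1) = 1
tower_moves(2) = 2 * 1 + 1 = 3
= 3


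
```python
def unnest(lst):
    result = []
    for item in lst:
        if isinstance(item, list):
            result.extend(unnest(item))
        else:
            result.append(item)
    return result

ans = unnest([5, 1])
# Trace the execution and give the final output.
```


unnest([5, 1])
Processing each element:
  5 is not a list -> append 5
  1 is not a list -> append 1
= [5, 1]


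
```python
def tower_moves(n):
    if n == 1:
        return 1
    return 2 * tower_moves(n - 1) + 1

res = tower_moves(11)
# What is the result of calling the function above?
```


tower_moves(11)
= 2 * tower_moves(10) + 1
= 2 * (2 * tower_moves(9) + 1) + 1
= 2 * (2 * (2 * tower_moves(8) + 1) + 1) + 1
= 2 * (2 * (2 * (2 * tower_moves(7) + 1) + 1) + 1) + 1
= 2 * (2 * (2 * (2 * (2 * tower_moves(6) + 1) + 1) + 1) + 1) + 1
= 2 * (2 * (2 * (2 * (2 * (2 * tower_moves(5) + 1) + 1) + 1) + 1) + 1) + 1
= 2 * (2 * (2 * (2 * (2 * (2 * (2 * tower_moves(4) + 1) + 1) + 1) + 1) + 1) + 1) + 1
= 2 * (2 * (2 * (2 * (2 * (2 * (2 * (2 * tower_moves(3) + 1) + 1) + 1) + 1) + 1) + 1) + 1) + 1
= 2 * (2 * (2 * (2 * (2 * (2 * (2 * (2 * (2 * tower_moves(2) + 1) + 1) + 1) + 1) + 1) + 1) + 1) + 1) + 1
= 2 * (2 * (2 * (2 * (2 * (2 * (2 * (2 * (2 * (2 * tower_moves(1) + 1) + 1) + 1) + 1) + 1) + 1) + 1) + 1) + 1) + 1
Now compute bottom-up:
tower_moves(1) = 1
tower_moves(2) = 2 * 1 + 1 = 3
tower_moves(3) = 2 * 3 + 1 = 7
tower_moves(4) = 2 * 7 + 1 = 15
tower_moves(5) = 2 * 15 + 1 = 31
tower_moves(6) = 2 * 31 + 1 = 63
tower_moves(7) = 2 * 63 + 1 = 127
tower_moves(8) = 2 * 127 + 1 = 255
tower_moves(9) = 2 * 255 + 1 = 511
tower_moves(10) = 2 * 511 + 1 = 1023
tower_moves(11) = 2 * 1023 + 1 = 2047
= 2047


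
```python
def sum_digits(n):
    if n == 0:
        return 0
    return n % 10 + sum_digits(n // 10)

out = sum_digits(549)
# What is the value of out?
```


sum_digits(549)
= 9 + sum_digits(54)
= 9 + 4 + sum_digits(5)
= 9 + 4 + 5 + sum_digits(0)
= 9 + 4 + 5 + 0
= 18


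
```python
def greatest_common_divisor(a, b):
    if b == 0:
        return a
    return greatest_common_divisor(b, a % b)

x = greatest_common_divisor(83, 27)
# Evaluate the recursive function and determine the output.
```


greatest_common_divisor(83, 27)
= greatest_common_divisor(27, 83 % 27) = greatest_common_divisor(27, 2)
= greatest_common_divisor(2, 27 % 2) = greatest_common_divisor(2, 1)
= greatest_common_divisor(1, 2 % 1) = greatest_common_divisor(1, 0)
b == 0, return a = 1


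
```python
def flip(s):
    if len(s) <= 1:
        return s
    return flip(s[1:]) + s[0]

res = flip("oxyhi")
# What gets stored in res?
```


flip("oxyhi")
= flip("xyhi") + "o"
= flip("yhi") + "x" + "o"
= flip("hi") + "y" + "x" + "o"
= flip("i") + "h" + "y" + "x" + "o"
= "i" + "h" + "y" + "x" + "o"
= "ihyxo"


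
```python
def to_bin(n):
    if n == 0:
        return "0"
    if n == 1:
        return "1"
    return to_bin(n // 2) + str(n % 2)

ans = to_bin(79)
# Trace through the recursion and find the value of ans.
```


to_bin(79)
= to_bin(39) + "1"
= to_bin(19) + "1" + "1"
= to_bin(9) + "1" + "1" + "1"
= to_bin(4) + "1" + "1" + "1" + "1"
= to_bin(2) + "0" + "1" + "1" + "1" + "1"
= to_bin(1) + "0" + "0" + "1" + "1" + "1" + "1"
= "1" + "0" + "0" + "1" + "1" + "1" + "1"
= "1001111"


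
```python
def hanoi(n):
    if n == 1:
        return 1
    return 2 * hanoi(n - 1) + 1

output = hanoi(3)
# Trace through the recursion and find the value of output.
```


hanoi(3)
= 2 * hanoi(2) + 1
= 2 * (2 * hanoi(1) + 1) + 1
Now compute bottom-up:
hanoi(1) = 1
hanoi(2) = 2 * 1 + 1 = 3
hanoi(3) = 2 * 3 + 1 = 7
= 7


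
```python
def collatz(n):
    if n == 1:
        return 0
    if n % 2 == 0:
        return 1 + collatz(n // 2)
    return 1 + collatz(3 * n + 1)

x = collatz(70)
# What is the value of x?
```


collatz(70)
70 is even -> collatz(35)
35 is odd -> 3*35+1 = 106 -> collatz(106)
106 is even -> collatz(53)
53 is odd -> 3*53+1 = 160 -> collatz(160)
160 is even -> collatz(80)
80 is even -> collatz(40)
40 is even -> collatz(20)
20 is even -> collatz(10)
10 is even -> collatz(5)
5 is odd -> 3*5+1 = 16 -> collatz(16)
16 is even -> collatz(8)
8 is even -> collatz(4)
4 is even -> collatz(2)
2 is even -> collatz(1)
Reached 1 after 14 steps
= 14


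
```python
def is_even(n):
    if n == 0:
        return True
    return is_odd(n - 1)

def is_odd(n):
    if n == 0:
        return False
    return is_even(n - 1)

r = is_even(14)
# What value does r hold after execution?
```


is_even(14)
= is_odd(13)
= is_even(12)
= is_odd(11)
= is_even(10)
= is_odd(9)
= is_even(8)
= is_odd(7)
= is_even(6)
= is_odd(5)
= is_even(4)
= is_odd(3)
= is_even(2)
= is_odd(1)
= is_even(0)
n == 0: return True
= True


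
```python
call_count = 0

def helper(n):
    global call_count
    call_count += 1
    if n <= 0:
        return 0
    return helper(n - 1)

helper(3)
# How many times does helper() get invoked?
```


helper(3) calls helper(2) calls ... calls helper(0)
Total calls: 3 + 1 (for base case) = 4


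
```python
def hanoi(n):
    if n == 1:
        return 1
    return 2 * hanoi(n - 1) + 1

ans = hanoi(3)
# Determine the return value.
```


hanoi(3)
= 2 * hanoi(2) + 1
= 2 * (2 * hanoi(1) + 1) + 1
Now compute bottom-up:
hanoi(1) = 1
hanoi(2) = 2 * 1 + 1 = 3
hanoi(3) = 2 * 3 + 1 = 7
= 7


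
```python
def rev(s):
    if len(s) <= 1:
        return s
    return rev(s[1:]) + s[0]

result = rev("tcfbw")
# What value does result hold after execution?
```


rev("tcfbw")
= rev("cfbw") + "t"
= rev("fbw") + "c" + "t"
= rev("bw") + "f" + "c" + "t"
= rev("w") + "b" + "f" + "c" + "t"
= "w" + "b" + "f" + "c" + "t"
= "wbfct"


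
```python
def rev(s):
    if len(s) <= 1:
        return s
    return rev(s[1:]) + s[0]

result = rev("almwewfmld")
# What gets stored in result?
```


rev("almwewfmld")
= rev("lmwewfmld") + "a"
= rev("mwewfmld") + "l" + "a"
= rev("wewfmld") + "m" + "l" + "a"
= rev("ewfmld") + "w" + "m" + "l" + "a"
= rev("wfmld") + "e" + "w" + "m" + "l" + "a"
= rev("fmld") + "w" + "e" + "w" + "m" + "l" + "a"
= rev("mld") + "f" + "w" + "e" + "w" + "m" + "l" + "a"
= rev("ld") + "m" + "f" + "w" + "e" + "w" + "m" + "l" + "a"
= rev("d") + "l" + "m" + "f" + "w" + "e" + "w" + "m" + "l" + "a"
= "d" + "l" + "m" + "f" + "w" + "e" + "w" + "m" + "l" + "a"
= "dlmfwewmla"


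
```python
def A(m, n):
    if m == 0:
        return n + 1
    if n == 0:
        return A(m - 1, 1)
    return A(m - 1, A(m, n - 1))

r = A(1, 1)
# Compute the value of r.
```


A(1, 1)
= A(0, A(1, 0))
First compute A(1, 0) = 2
= A(0, 2)
= 3


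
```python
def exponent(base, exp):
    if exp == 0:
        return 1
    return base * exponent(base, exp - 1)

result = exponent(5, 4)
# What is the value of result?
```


exponent(5, 4)
= 5 * exponent(5, 3)
= 5 * 5 * exponent(5, 2)
= 5 * 5 * 5 * exponent(5, 1)
= 5 * 5 * 5 * 5 * exponent(5, 0)
= 5 * 5 * 5 * 5 * 1
= 625


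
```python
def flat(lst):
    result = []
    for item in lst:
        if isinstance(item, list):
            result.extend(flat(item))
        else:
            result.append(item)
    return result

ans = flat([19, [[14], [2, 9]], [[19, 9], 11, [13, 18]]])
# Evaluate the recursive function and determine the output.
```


flat([19, [[14], [2, 9]], [[19, 9], 11, [13, 18]]])
Processing each element:
  19 is not a list -> append 19
  [[14], [2, 9]] is a list -> flat recursively -> [14, 2, 9]
  [[19, 9], 11, [13, 18]] is a list -> flat recursively -> [19, 9, 11, 13, 18]
= [19, 14, 2, 9, 19, 9, 11, 13, 18]


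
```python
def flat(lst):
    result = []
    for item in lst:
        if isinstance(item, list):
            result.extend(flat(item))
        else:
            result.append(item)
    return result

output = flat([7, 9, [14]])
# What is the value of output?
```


flat([7, 9, [14]])
Processing each element:
  7 is not a list -> append 7
  9 is not a list -> append 9
  [14] is a list -> flat recursively -> [14]
= [7, 9, 14]


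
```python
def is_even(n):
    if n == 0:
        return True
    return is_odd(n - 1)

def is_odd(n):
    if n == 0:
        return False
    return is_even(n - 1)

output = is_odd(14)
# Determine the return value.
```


is_odd(14)
= is_even(13)
= is_odd(12)
= is_even(11)
= is_odd(10)
= is_even(9)
= is_odd(8)
= is_even(7)
= is_odd(6)
= is_even(5)
= is_odd(4)
= is_even(3)
= is_odd(2)
= is_even(1)
= is_odd(0)
n == 0: return False
= False


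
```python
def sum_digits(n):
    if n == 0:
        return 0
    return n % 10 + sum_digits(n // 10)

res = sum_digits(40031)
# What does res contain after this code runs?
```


sum_digits(40031)
= 1 + sum_digits(4003)
= 1 + 3 + sum_digits(400)
= 1 + 3 + 0 + sum_digits(40)
= 1 + 3 + 0 + 0 + sum_digits(4)
= 1 + 3 + 0 + 0 + 4 + sum_digits(0)
= 1 + 3 + 0 + 0 + 4 + 0
= 8


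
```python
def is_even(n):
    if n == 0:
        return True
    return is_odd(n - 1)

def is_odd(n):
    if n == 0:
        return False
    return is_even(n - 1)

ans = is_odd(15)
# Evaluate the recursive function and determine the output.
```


is_odd(15)
= is_even(14)
= is_odd(13)
= is_even(12)
= is_odd(11)
= is_even(10)
= is_odd(9)
= is_even(8)
= is_odd(7)
= is_even(6)
= is_odd(5)
= is_even(4)
= is_odd(3)
= is_even(2)
= is_odd(1)
= is_even(0)
n == 0: return True
= True


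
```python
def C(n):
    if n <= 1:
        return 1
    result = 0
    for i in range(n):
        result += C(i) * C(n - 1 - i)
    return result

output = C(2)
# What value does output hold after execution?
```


C(2)
= sum of C(i) * C(2-1-i) for i in 0..1
  C(0)*C(1) = 1*1 = 1
  C(1)*C(0) = 1*1 = 1
= 1 + 1
= 2


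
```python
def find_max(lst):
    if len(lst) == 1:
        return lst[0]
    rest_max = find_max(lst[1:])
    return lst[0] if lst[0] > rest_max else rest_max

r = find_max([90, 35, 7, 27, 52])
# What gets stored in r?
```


find_max([90, 35, 7, 27, 52])
= compare 90 with find_max([35, 7, 27, 52])
= compare 35 with find_max([7, 27, 52])
= compare 7 with find_max([27, 52])
= compare 27 with find_max([52])
Base: find_max([52]) = 52
compare 27 with 52: max = 52
compare 7 with 52: max = 52
compare 35 with 52: max = 52
compare 90 with 52: max = 90
= 90


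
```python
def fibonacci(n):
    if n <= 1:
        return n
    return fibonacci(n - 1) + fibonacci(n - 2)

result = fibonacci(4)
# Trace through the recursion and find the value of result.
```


fibonacci(4)
= fibonacci(3) + fibonacci(2)
= (fibonacci(2) + fibonacci(1)) + fibonacci(2)
Computing bottom-up: fibonacci(0)=0, fibonacci(1)=1, fibonacci(2)=1, fibonacci(3)=2, fibonacci(4)=3
= 3


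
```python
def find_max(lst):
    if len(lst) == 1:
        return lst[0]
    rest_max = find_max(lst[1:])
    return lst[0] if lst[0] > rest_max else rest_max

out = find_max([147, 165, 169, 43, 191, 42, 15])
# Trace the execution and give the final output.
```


find_max([147, 165, 169, 43, 191, 42, 15])
= compare 147 with find_max([165, 169, 43, 191, 42, 15])
= compare 165 with find_max([169, 43, 191, 42, 15])
= compare 169 with find_max([43, 191, 42, 15])
= compare 43 with find_max([191, 42, 15])
= compare 191 with find_max([42, 15])
= compare 42 with find_max([15])
Base: find_max([15]) = 15
compare 42 with 15: max = 42
compare 191 with 42: max = 191
compare 43 with 191: max = 191
compare 169 with 191: max = 191
compare 165 with 191: max = 191
compare 147 with 191: max = 191
= 191


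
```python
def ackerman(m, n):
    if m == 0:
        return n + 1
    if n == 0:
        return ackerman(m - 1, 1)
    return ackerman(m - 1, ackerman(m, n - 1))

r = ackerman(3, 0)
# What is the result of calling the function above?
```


ackerman(3, 0)
n == 0: return ackerman(2, 1)
= ackerman(2, 1) = 5
= 5


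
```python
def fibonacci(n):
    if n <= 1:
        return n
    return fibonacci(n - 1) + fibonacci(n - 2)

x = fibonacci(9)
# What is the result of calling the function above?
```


fibonacci(9)
= fibonacci(8) + fibonacci(7)
= (fibonacci(7) + fibonacci(6)) + fibonacci(7)
Computing bottom-up: fibonacci(0)=0, fibonacci(1)=1, fibonacci(2)=1, fibonacci(3)=2, fibonacci(4)=3, fibonacci(5)=5, fibonacci(6)=8, fibonacci(7)=13, fibonacci(8)=21, fibonacci(9)=34
= 34


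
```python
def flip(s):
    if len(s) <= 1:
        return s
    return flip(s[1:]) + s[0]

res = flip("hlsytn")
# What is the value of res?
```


flip("hlsytn")
= flip("lsytn") + "h"
= flip("sytn") + "l" + "h"
= flip("ytn") + "s" + "l" + "h"
= flip("tn") + "y" + "s" + "l" + "h"
= flip("n") + "t" + "y" + "s" + "l" + "h"
= "n" + "t" + "y" + "s" + "l" + "h"
= "ntyslh"


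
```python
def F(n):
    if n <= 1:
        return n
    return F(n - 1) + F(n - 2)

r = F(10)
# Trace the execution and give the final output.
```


F(10)
= F(9) + F(8)
= (F(8) + F(7)) + F(8)
Computing bottom-up: F(0)=0, F(1)=1, F(2)=1, F(3)=2, F(4)=3, F(5)=5, F(6)=8, F(7)=13, F(8)=21, F(9)=34, F(10)=55
= 55


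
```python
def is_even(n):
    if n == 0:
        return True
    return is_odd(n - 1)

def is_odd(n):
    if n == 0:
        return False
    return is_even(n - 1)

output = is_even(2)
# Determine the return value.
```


is_even(2)
= is_odd(1)
= is_even(0)
n == 0: return True
= True


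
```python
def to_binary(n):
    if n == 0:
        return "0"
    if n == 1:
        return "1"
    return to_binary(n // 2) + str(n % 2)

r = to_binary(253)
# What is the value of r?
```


to_binary(253)
= to_binary(126) + "1"
= to_binary(63) + "0" + "1"
= to_binary(31) + "1" + "0" + "1"
= to_binary(15) + "1" + "1" + "0" + "1"
= to_binary(7) + "1" + "1" + "1" + "0" + "1"
= to_binary(3) + "1" + "1" + "1" + "1" + "0" + "1"
= to_binary(1) + "1" + "1" + "1" + "1" + "1" + "0" + "1"
= "1" + "1" + "1" + "1" + "1" + "1" + "0" + "1"
= "11111101"


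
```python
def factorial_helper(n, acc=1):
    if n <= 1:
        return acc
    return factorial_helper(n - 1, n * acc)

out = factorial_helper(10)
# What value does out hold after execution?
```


factorial_helper(10, 1)
= factorial_helper(9, 10 * 1) = factorial_helper(9, 10)
= factorial_helper(8, 9 * 10) = factorial_helper(8, 90)
= factorial_helper(7, 8 * 90) = factorial_helper(7, 720)
= factorial_helper(6, 7 * 720) = factorial_helper(6, 5040)
= factorial_helper(5, 6 * 5040) = factorial_helper(5, 30240)
= factorial_helper(4, 5 * 30240) = factorial_helper(4, 151200)
= factorial_helper(3, 4 * 151200) = factorial_helper(3, 604800)
= factorial_helper(2, 3 * 604800) = factorial_helper(2, 1814400)
= factorial_helper(1, 2 * 1814400) = factorial_helper(1, 3628800)
n <= 1, return acc = 3628800


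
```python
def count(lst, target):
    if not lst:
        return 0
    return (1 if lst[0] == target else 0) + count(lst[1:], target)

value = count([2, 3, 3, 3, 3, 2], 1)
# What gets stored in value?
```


count([2, 3, 3, 3, 3, 2], 1)
lst[0]=2 != 1: 0 + count([3, 3, 3, 3, 2], 1)
lst[0]=3 != 1: 0 + count([3, 3, 3, 2], 1)
lst[0]=3 != 1: 0 + count([3, 3, 2], 1)
lst[0]=3 != 1: 0 + count([3, 2], 1)
lst[0]=3 != 1: 0 + count([2], 1)
lst[0]=2 != 1: 0 + count([], 1)
= 0


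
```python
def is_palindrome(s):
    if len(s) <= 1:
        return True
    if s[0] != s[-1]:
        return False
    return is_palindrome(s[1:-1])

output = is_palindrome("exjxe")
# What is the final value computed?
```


is_palindrome("exjxe")
"exjxe": s[0]='e' == s[-1]='e' -> is_palindrome("xjx")
"xjx": s[0]='x' == s[-1]='x' -> is_palindrome("j")
"j": len <= 1 -> True
= True


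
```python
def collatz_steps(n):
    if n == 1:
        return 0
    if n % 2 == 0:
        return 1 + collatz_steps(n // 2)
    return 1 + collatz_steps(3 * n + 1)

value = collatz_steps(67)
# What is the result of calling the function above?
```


collatz_steps(67)
67 is odd -> 3*67+1 = 202 -> collatz_steps(202)
202 is even -> collatz_steps(101)
101 is odd -> 3*101+1 = 304 -> collatz_steps(304)
304 is even -> collatz_steps(152)
152 is even -> collatz_steps(76)
76 is even -> collatz_steps(38)
38 is even -> collatz_steps(19)
19 is odd -> 3*19+1 = 58 -> collatz_steps(58)
58 is even -> collatz_steps(29)
29 is odd -> 3*29+1 = 88 -> collatz_steps(88)
88 is even -> collatz_steps(44)
44 is even -> collatz_steps(22)
22 is even -> collatz_steps(11)
11 is odd -> 3*11+1 = 34 -> collatz_steps(34)
34 is even -> collatz_steps(17)
17 is odd -> 3*17+1 = 52 -> collatz_steps(52)
52 is even -> collatz_steps(26)
26 is even -> collatz_steps(13)
13 is odd -> 3*13+1 = 40 -> collatz_steps(40)
40 is even -> collatz_steps(20)
20 is even -> collatz_steps(10)
10 is even -> collatz_steps(5)
5 is odd -> 3*5+1 = 16 -> collatz_steps(16)
16 is even -> collatz_steps(8)
8 is even -> collatz_steps(4)
4 is even -> collatz_steps(2)
2 is even -> collatz_steps(1)
Reached 1 after 27 steps
= 27


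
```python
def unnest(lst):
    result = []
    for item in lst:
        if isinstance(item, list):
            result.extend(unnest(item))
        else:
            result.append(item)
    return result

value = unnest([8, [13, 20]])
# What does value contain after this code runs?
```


unnest([8, [13, 20]])
Processing each element:
  8 is not a list -> append 8
  [13, 20] is a list -> unnest recursively -> [13, 20]
= [8, 13, 20]


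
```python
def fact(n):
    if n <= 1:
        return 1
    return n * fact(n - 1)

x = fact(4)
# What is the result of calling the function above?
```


fact(4)
= 4 * fact(3)
= 4 * 3 * fact(2)
= 4 * 3 * 2 * fact(1)
= 4 * 3 * 2 * 1
= 24


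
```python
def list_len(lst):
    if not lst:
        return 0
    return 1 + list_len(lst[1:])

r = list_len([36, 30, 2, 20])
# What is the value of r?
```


list_len([36, 30, 2, 20])
= 1 + list_len([30, 2, 20])
= 1 + 1 + list_len([2, 20])
= 1 + 1 + 1 + list_len([20])
= 1 + 1 + 1 + 1 + list_len([])
= 1 + 1 + 1 + 1 + 0
= 4


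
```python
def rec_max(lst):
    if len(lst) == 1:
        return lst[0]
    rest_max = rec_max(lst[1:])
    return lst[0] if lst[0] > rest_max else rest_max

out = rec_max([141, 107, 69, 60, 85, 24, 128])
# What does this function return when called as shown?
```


rec_max([141, 107, 69, 60, 85, 24, 128])
= compare 141 with rec_max([107, 69, 60, 85, 24, 128])
= compare 107 with rec_max([69, 60, 85, 24, 128])
= compare 69 with rec_max([60, 85, 24, 128])
= compare 60 with rec_max([85, 24, 128])
= compare 85 with rec_max([24, 128])
= compare 24 with rec_max([128])
Base: rec_max([128]) = 128
compare 24 with 128: max = 128
compare 85 with 128: max = 128
compare 60 with 128: max = 128
compare 69 with 128: max = 128
compare 107 with 128: max = 128
compare 141 with 128: max = 141
= 141


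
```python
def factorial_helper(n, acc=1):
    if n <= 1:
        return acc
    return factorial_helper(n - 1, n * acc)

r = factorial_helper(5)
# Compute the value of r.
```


factorial_helper(5, 1)
= factorial_helper(4, 5 * 1) = factorial_helper(4, 5)
= factorial_helper(3, 4 * 5) = factorial_helper(3, 20)
= factorial_helper(2, 3 * 20) = factorial_helper(2, 60)
= factorial_helper(1, 2 * 60) = factorial_helper(1, 120)
n <= 1, return acc = 120


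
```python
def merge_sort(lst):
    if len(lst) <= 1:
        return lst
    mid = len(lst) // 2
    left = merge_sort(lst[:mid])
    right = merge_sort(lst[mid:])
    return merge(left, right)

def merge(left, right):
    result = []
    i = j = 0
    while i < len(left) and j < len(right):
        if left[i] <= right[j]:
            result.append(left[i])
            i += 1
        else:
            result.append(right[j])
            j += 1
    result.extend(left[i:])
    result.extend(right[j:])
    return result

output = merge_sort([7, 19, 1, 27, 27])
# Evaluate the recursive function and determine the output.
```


merge_sort([7, 19, 1, 27, 27])
Split into [7, 19] and [1, 27, 27]
Left sorted: [7, 19]
Right sorted: [1, 27, 27]
Merge [7, 19] and [1, 27, 27]
= [1, 7, 19, 27, 27]


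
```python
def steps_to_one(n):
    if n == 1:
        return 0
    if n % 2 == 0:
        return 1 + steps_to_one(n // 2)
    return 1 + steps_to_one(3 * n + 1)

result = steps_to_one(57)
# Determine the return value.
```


steps_to_one(57)
57 is odd -> 3*57+1 = 172 -> steps_to_one(172)
172 is even -> steps_to_one(86)
86 is even -> steps_to_one(43)
43 is odd -> 3*43+1 = 130 -> steps_to_one(130)
130 is even -> steps_to_one(65)
65 is odd -> 3*65+1 = 196 -> steps_to_one(196)
196 is even -> steps_to_one(98)
98 is even -> steps_to_one(49)
49 is odd -> 3*49+1 = 148 -> steps_to_one(148)
148 is even -> steps_to_one(74)
74 is even -> steps_to_one(37)
37 is odd -> 3*37+1 = 112 -> steps_to_one(112)
112 is even -> steps_to_one(56)
56 is even -> steps_to_one(28)
28 is even -> steps_to_one(14)
14 is even -> steps_to_one(7)
7 is odd -> 3*7+1 = 22 -> steps_to_one(22)
22 is even -> steps_to_one(11)
11 is odd -> 3*11+1 = 34 -> steps_to_one(34)
34 is even -> steps_to_one(17)
17 is odd -> 3*17+1 = 52 -> steps_to_one(52)
52 is even -> steps_to_one(26)
26 is even -> steps_to_one(13)
13 is odd -> 3*13+1 = 40 -> steps_to_one(40)
40 is even -> steps_to_one(20)
20 is even -> steps_to_one(10)
10 is even -> steps_to_one(5)
5 is odd -> 3*5+1 = 16 -> steps_to_one(16)
16 is even -> steps_to_one(8)
8 is even -> steps_to_one(4)
4 is even -> steps_to_one(2)
2 is even -> steps_to_one(1)
Reached 1 after 32 steps
= 32


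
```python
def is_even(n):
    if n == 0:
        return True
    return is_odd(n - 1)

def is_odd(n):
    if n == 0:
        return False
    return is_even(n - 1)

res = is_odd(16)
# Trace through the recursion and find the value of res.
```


is_odd(16)
= is_even(15)
= is_odd(14)
= is_even(13)
= is_odd(12)
= is_even(11)
= is_odd(10)
= is_even(9)
= is_odd(8)
= is_even(7)
= is_odd(6)
= is_even(5)
= is_odd(4)
= is_even(3)
= is_odd(2)
= is_even(1)
= is_odd(0)
n == 0: return False
= False


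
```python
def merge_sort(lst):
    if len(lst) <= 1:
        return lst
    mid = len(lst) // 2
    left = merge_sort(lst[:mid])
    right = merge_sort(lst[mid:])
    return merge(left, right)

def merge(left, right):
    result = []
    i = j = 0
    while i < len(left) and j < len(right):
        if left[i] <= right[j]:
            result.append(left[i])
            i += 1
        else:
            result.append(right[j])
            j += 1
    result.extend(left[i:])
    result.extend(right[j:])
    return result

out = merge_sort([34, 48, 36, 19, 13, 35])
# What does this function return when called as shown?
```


merge_sort([34, 48, 36, 19, 13, 35])
Split into [34, 48, 36] and [19, 13, 35]
Left sorted: [34, 36, 48]
Right sorted: [13, 19, 35]
Merge [34, 36, 48] and [13, 19, 35]
= [13, 19, 34, 35, 36, 48]


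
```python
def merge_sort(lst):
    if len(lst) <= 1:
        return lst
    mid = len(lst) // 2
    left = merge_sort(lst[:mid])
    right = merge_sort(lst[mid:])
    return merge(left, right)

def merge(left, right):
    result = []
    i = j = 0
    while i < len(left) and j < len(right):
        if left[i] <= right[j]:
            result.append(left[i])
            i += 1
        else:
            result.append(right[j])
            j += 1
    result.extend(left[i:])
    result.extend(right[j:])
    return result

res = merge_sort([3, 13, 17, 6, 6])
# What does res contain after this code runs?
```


merge_sort([3, 13, 17, 6, 6])
Split into [3, 13] and [17, 6, 6]
Left sorted: [3, 13]
Right sorted: [6, 6, 17]
Merge [3, 13] and [6, 6, 17]
= [3, 6, 6, 13, 17]


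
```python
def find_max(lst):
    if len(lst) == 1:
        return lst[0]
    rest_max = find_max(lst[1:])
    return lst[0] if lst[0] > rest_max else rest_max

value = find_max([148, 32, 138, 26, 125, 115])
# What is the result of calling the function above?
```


find_max([148, 32, 138, 26, 125, 115])
= compare 148 with find_max([32, 138, 26, 125, 115])
= compare 32 with find_max([138, 26, 125, 115])
= compare 138 with find_max([26, 125, 115])
= compare 26 with find_max([125, 115])
= compare 125 with find_max([115])
Base: find_max([115]) = 115
compare 125 with 115: max = 125
compare 26 with 125: max = 125
compare 138 with 125: max = 138
compare 32 with 138: max = 138
compare 148 with 138: max = 148
= 148


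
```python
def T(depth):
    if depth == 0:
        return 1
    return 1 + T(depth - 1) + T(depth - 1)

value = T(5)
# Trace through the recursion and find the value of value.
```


T(5)
= 1 + T(4) + T(4)
= 1 + 2 * T(4)
T(k) = 2^(k+1) - 1
T(0) = 1
T(1) = 3
T(2) = 7
T(3) = 15
T(4) = 31
T(5) = 2^6 - 1 = 63


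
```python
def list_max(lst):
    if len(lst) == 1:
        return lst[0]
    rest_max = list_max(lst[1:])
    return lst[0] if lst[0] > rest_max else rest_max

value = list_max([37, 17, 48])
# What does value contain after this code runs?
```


list_max([37, 17, 48])
= compare 37 with list_max([17, 48])
= compare 17 with list_max([48])
Base: list_max([48]) = 48
compare 17 with 48: max = 48
compare 37 with 48: max = 48
= 48


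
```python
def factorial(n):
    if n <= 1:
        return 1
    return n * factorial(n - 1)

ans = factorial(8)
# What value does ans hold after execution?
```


factorial(8)
= 8 * factorial(7)
= 8 * 7 * factorial(6)
= 8 * 7 * 6 * factorial(5)
= 8 * 7 * 6 * 5 * factorial(4)
= 8 * 7 * 6 * 5 * 4 * factorial(3)
= 8 * 7 * 6 * 5 * 4 * 3 * factorial(2)
= 8 * 7 * 6 * 5 * 4 * 3 * 2 * factorial(1)
= 8 * 7 * 6 * 5 * 4 * 3 * 2 * 1
= 40320


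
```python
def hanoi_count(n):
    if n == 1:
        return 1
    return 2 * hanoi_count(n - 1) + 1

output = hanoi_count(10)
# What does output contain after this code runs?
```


hanoi_count(10)
= 2 * hanoi_count(9) + 1
= 2 * (2 * hanoi_count(8) + 1) + 1
= 2 * (2 * (2 * hanoi_count(7) + 1) + 1) + 1
= 2 * (2 * (2 * (2 * hanoi_count(6) + 1) + 1) + 1) + 1
= 2 * (2 * (2 * (2 * (2 * hanoi_count(5) + 1) + 1) + 1) + 1) + 1
= 2 * (2 * (2 * (2 * (2 * (2 * hanoi_count(4) + 1) + 1) + 1) + 1) + 1) + 1
= 2 * (2 * (2 * (2 * (2 * (2 * (2 * hanoi_count(3) + 1) + 1) + 1) + 1) + 1) + 1) + 1
= 2 * (2 * (2 * (2 * (2 * (2 * (2 * (2 * hanoi_count(2) + 1) + 1) + 1) + 1) + 1) + 1) + 1) + 1
= 2 * (2 * (2 * (2 * (2 * (2 * (2 * (2 * (2 * hanoi_count(1) + 1) + 1) + 1) + 1) + 1) + 1) + 1) + 1) + 1
Now compute bottom-up:
hanoi_count(1) = 1
hanoi_count(2) = 2 * 1 + 1 = 3
hanoi_count(3) = 2 * 3 + 1 = 7
hanoi_count(4) = 2 * 7 + 1 = 15
hanoi_count(5) = 2 * 15 + 1 = 31
hanoi_count(6) = 2 * 31 + 1 = 63
hanoi_count(7) = 2 * 63 + 1 = 127
hanoi_count(8) = 2 * 127 + 1 = 255
hanoi_count(9) = 2 * 255 + 1 = 511
hanoi_count(10) = 2 * 511 + 1 = 1023
= 1023


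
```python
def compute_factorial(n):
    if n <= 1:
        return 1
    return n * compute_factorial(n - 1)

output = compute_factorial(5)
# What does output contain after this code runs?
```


compute_factorial(5)
= 5 * compute_factorial(4)
= 5 * 4 * compute_factorial(3)
= 5 * 4 * 3 * compute_factorial(2)
= 5 * 4 * 3 * 2 * compute_factorial(1)
= 5 * 4 * 3 * 2 * 1
= 120


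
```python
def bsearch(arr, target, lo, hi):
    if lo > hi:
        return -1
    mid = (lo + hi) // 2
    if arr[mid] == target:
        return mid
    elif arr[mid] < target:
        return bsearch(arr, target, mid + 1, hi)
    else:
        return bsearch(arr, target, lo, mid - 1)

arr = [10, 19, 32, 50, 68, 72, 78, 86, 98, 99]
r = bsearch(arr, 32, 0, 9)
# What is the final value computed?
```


bsearch(arr, 32, 0, 9)
lo=0, hi=9, mid=4, arr[mid]=68
68 > 32, search left half
lo=0, hi=3, mid=1, arr[mid]=19
19 < 32, search right half
lo=2, hi=3, mid=2, arr[mid]=32
arr[2] == 32, found at index 2
= 2


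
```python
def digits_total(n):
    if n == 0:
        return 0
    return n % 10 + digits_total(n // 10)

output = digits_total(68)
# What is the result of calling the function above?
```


digits_total(68)
= 8 + digits_total(6)
= 8 + 6 + digits_total(0)
= 8 + 6 + 0
= 14


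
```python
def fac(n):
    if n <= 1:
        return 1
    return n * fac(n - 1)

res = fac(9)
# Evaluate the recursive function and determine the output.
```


fac(9)
= 9 * fac(8)
= 9 * 8 * fac(7)
= 9 * 8 * 7 * fac(6)
= 9 * 8 * 7 * 6 * fac(5)
= 9 * 8 * 7 * 6 * 5 * fac(4)
= 9 * 8 * 7 * 6 * 5 * 4 * fac(3)
= 9 * 8 * 7 * 6 * 5 * 4 * 3 * fac(2)
= 9 * 8 * 7 * 6 * 5 * 4 * 3 * 2 * fac(1)
= 9 * 8 * 7 * 6 * 5 * 4 * 3 * 2 * 1
= 362880


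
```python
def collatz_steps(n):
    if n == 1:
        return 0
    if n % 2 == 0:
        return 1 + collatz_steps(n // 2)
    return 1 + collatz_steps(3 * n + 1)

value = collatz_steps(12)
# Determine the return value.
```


collatz_steps(12)
12 is even -> collatz_steps(6)
6 is even -> collatz_steps(3)
3 is odd -> 3*3+1 = 10 -> collatz_steps(10)
10 is even -> collatz_steps(5)
5 is odd -> 3*5+1 = 16 -> collatz_steps(16)
16 is even -> collatz_steps(8)
8 is even -> collatz_steps(4)
4 is even -> collatz_steps(2)
2 is even -> collatz_steps(1)
Reached 1 after 9 steps
= 9


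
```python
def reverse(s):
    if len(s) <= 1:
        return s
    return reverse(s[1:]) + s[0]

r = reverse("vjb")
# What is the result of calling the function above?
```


reverse("vjb")
= reverse("jb") + "v"
= reverse("b") + "j" + "v"
= "b" + "j" + "v"
= "bjv"


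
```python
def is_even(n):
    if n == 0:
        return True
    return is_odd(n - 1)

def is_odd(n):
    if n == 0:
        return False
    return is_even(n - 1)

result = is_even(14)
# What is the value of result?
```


is_even(14)
= is_odd(13)
= is_even(12)
= is_odd(11)
= is_even(10)
= is_odd(9)
= is_even(8)
= is_odd(7)
= is_even(6)
= is_odd(5)
= is_even(4)
= is_odd(3)
= is_even(2)
= is_odd(1)
= is_even(0)
n == 0: return True
= True


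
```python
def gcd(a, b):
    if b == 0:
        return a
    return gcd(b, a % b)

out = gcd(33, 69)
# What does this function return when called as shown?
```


gcd(33, 69)
= gcd(69, 33 % 69) = gcd(69, 33)
= gcd(33, 69 % 33) = gcd(33, 3)
= gcd(3, 33 % 3) = gcd(3, 0)
b == 0, return a = 3


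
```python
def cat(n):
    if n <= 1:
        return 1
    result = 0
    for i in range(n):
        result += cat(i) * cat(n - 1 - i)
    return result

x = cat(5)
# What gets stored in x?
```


cat(5)
= sum of cat(i) * cat(5-1-i) for i in 0..4
First compute sub-values bottom-up:
  cat(0) = 1, cat(1) = 1
  cat(2) = 1*1 + 1*1 = 2
  cat(3) = 1*2 + 1*1 + 2*1 = 5
  cat(4) = 1*5 + 1*2 + 2*1 + 5*1 = 14
Now cat(5):
  cat(0)*cat(4) = 1*14 = 14
  cat(1)*cat(3) = 1*5 = 5
  cat(2)*cat(2) = 2*2 = 4
  cat(3)*cat(1) = 5*1 = 5
  cat(4)*cat(0) = 14*1 = 14
= 14 + 5 + 4 + 5 + 14
= 42


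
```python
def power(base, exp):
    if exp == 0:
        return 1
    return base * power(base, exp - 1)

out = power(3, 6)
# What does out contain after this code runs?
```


power(3, 6)
= 3 * power(3, 5)
= 3 * 3 * power(3, 4)
= 3 * 3 * 3 * power(3, 3)
= 3 * 3 * 3 * 3 * power(3, 2)
= 3 * 3 * 3 * 3 * 3 * power(3, 1)
= 3 * 3 * 3 * 3 * 3 * 3 * power(3, 0)
= 3 * 3 * 3 * 3 * 3 * 3 * 1
= 729


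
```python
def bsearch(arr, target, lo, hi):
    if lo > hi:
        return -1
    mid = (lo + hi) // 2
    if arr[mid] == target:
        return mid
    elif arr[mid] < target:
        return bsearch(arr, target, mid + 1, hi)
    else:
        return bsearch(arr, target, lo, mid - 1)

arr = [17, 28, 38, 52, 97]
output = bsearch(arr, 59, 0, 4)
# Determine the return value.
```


bsearch(arr, 59, 0, 4)
lo=0, hi=4, mid=2, arr[mid]=38
38 < 59, search right half
lo=3, hi=4, mid=3, arr[mid]=52
52 < 59, search right half
lo=4, hi=4, mid=4, arr[mid]=97
97 > 59, search left half
lo > hi, target not found, return -1
= -1


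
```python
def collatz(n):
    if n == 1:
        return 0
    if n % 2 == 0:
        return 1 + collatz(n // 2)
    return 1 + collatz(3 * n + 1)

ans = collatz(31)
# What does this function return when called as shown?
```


collatz(31)
31 is odd -> 3*31+1 = 94 -> collatz(94)
94 is even -> collatz(47)
47 is odd -> 3*47+1 = 142 -> collatz(142)
142 is even -> collatz(71)
71 is odd -> 3*71+1 = 214 -> collatz(214)
214 is even -> collatz(107)
107 is odd -> 3*107+1 = 322 -> collatz(322)
322 is even -> collatz(161)
161 is odd -> 3*161+1 = 484 -> collatz(484)
484 is even -> collatz(242)
242 is even -> collatz(121)
121 is odd -> 3*121+1 = 364 -> collatz(364)
364 is even -> collatz(182)
182 is even -> collatz(91)
91 is odd -> 3*91+1 = 274 -> collatz(274)
274 is even -> collatz(137)
137 is odd -> 3*137+1 = 412 -> collatz(412)
412 is even -> collatz(206)
206 is even -> collatz(103)
103 is odd -> 3*103+1 = 310 -> collatz(310)
310 is even -> collatz(155)
155 is odd -> 3*155+1 = 466 -> collatz(466)
466 is even -> collatz(233)
233 is odd -> 3*233+1 = 700 -> collatz(700)
700 is even -> collatz(350)
350 is even -> collatz(175)
175 is odd -> 3*175+1 = 526 -> collatz(526)
526 is even -> collatz(263)
263 is odd -> 3*263+1 = 790 -> collatz(790)
790 is even -> collatz(395)
395 is odd -> 3*395+1 = 1186 -> collatz(1186)
1186 is even -> collatz(593)
593 is odd -> 3*593+1 = 1780 -> collatz(1780)
1780 is even -> collatz(890)
890 is even -> collatz(445)
445 is odd -> 3*445+1 = 1336 -> collatz(1336)
1336 is even -> collatz(668)
668 is even -> collatz(334)
334 is even -> collatz(167)
167 is odd -> 3*167+1 = 502 -> collatz(502)
502 is even -> collatz(251)
251 is odd -> 3*251+1 = 754 -> collatz(754)
754 is even -> collatz(377)
377 is odd -> 3*377+1 = 1132 -> collatz(1132)
1132 is even -> collatz(566)
566 is even -> collatz(283)
283 is odd -> 3*283+1 = 850 -> collatz(850)
850 is even -> collatz(425)
425 is odd -> 3*425+1 = 1276 -> collatz(1276)
1276 is even -> collatz(638)
638 is even -> collatz(319)
319 is odd -> 3*319+1 = 958 -> collatz(958)
958 is even -> collatz(479)
479 is odd -> 3*479+1 = 1438 -> collatz(1438)
1438 is even -> collatz(719)
719 is odd -> 3*719+1 = 2158 -> collatz(2158)
2158 is even -> collatz(1079)
1079 is odd -> 3*1079+1 = 3238 -> collatz(3238)
3238 is even -> collatz(1619)
1619 is odd -> 3*1619+1 = 4858 -> collatz(4858)
4858 is even -> collatz(2429)
2429 is odd -> 3*2429+1 = 7288 -> collatz(7288)
7288 is even -> collatz(3644)
3644 is even -> collatz(1822)
1822 is even -> collatz(911)
911 is odd -> 3*911+1 = 2734 -> collatz(2734)
2734 is even -> collatz(1367)
1367 is odd -> 3*1367+1 = 4102 -> collatz(4102)
4102 is even -> collatz(2051)
2051 is odd -> 3*2051+1 = 6154 -> collatz(6154)
6154 is even -> collatz(3077)
3077 is odd -> 3*3077+1 = 9232 -> collatz(9232)
9232 is even -> collatz(4616)
4616 is even -> collatz(2308)
2308 is even -> collatz(1154)
1154 is even -> collatz(577)
577 is odd -> 3*577+1 = 1732 -> collatz(1732)
1732 is even -> collatz(866)
866 is even -> collatz(433)
433 is odd -> 3*433+1 = 1300 -> collatz(1300)
1300 is even -> collatz(650)
650 is even -> collatz(325)
325 is odd -> 3*325+1 = 976 -> collatz(976)
976 is even -> collatz(488)
488 is even -> collatz(244)
244 is even -> collatz(122)
122 is even -> collatz(61)
61 is odd -> 3*61+1 = 184 -> collatz(184)
184 is even -> collatz(92)
92 is even -> collatz(46)
46 is even -> collatz(23)
23 is odd -> 3*23+1 = 70 -> collatz(70)
70 is even -> collatz(35)
35 is odd -> 3*35+1 = 106 -> collatz(106)
106 is even -> collatz(53)
53 is odd -> 3*53+1 = 160 -> collatz(160)
160 is even -> collatz(80)
80 is even -> collatz(40)
40 is even -> collatz(20)
20 is even -> collatz(10)
10 is even -> collatz(5)
5 is odd -> 3*5+1 = 16 -> collatz(16)
16 is even -> collatz(8)
8 is even -> collatz(4)
4 is even -> collatz(2)
2 is even -> collatz(1)
Reached 1 after 106 steps
= 106
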